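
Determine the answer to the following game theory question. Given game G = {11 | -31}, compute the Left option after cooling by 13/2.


Original game: {11 | -31} (a switch {a | b} with a > b).
Cooling by t (for t below the temperature (a - b)/2 = 21) taxes each move by t: {a | b} cooled by t is {a - t | b + t}.
Cooling amount: t = 13/2
Cooled Left option: 11 - 13/2 = 9/2
Cooled Right option: -31 + 13/2 = -49/2
Cooled game: {9/2 | -49/2}
Left option = 9/2

9/2


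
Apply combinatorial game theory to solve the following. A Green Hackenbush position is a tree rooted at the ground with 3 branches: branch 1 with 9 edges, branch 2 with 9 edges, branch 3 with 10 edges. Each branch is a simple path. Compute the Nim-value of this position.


The tree has 3 branches from the ground vertex.
In Green Hackenbush, the Nim-value of a simple path of length k is k.
Branch 1: length 9, Nim-value = 9
Branch 2: length 9, Nim-value = 9
Branch 3: length 10, Nim-value = 10
Total Nim-value = XOR of all branch values:
0 XOR 9 = 9
9 XOR 9 = 0
0 XOR 10 = 10
Nim-value of the tree = 10

10


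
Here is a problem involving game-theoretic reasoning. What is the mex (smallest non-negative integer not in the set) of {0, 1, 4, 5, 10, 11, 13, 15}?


Set = {0, 1, 4, 5, 10, 11, 13, 15}
0 is in the set.
1 is in the set.
2 is NOT in the set. This is the mex.
mex = 2

2


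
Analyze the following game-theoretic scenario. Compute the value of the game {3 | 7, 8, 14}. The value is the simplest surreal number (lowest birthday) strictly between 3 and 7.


Left options: {3}, max = 3
Right options: {7, 8, 14}, min = 7
All options are numbers and max(Left) < min(Right), so by the simplicity theorem the value is the simplest (earliest-born) number strictly between 3 and 7.
Integers 4 through 6 all lie strictly between 3 and 7.
Among integers, the simplest (lowest birthday = smallest |n|; 0 is born on day 0, +-n on day n) is 4.
No non-integer in the interval can be simpler: if x is a non-integer in the interval, then floor(x) or ceil(x) also lies in the interval (the interval contains an integer), and both are proper prefixes of x's sign expansion, i.e. born earlier. So the game value is 4.
Game value = 4

4


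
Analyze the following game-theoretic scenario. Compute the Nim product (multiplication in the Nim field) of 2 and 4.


Nim multiplication is bilinear over XOR: (u XOR v) * w = (u*w) XOR (v*w).
So we split each operand into its bit components and XOR the pairwise Nim products.
2 = 2 (as XOR of powers of 2).
4 = 4 (as XOR of powers of 2).
Using the standard Nim-product table on single bits:
  2*2 = 3,   2*4 = 8,   2*8 = 12,
  4*4 = 6,   4*8 = 11,  8*8 = 13,
and  1*x = x (identity), k*l = l*k (commutative).
Pairwise Nim products:
  2 * 4 = 8
XOR them: 8 = 8.
Result: 2 * 4 = 8 (in Nim).

8


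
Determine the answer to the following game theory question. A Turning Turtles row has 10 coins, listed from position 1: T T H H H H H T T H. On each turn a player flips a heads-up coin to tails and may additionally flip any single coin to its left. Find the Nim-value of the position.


Coins: T T H H H H H T T H
Key fact: a single head at position k behaves exactly like a Nim heap of size k (turning it to T and optionally flipping a coin at j < k corresponds to moving the heap from k to j, or to 0), and heads combine as a disjunctive sum (two heads at the same place would cancel, matching j XOR j = 0). So the Nim-value is the XOR of the 1-indexed positions of the heads.
Face-up positions (1-indexed): [3, 4, 5, 6, 7, 10]
XOR 0 with 3: 0 XOR 3 = 3
XOR 3 with 4: 3 XOR 4 = 7
XOR 7 with 5: 7 XOR 5 = 2
XOR 2 with 6: 2 XOR 6 = 4
XOR 4 with 7: 4 XOR 7 = 3
XOR 3 with 10: 3 XOR 10 = 9
Nim-value = 9

9


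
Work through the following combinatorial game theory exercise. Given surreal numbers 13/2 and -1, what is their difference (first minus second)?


x = 13/2, y = -1
Converting to common denominator: 2
x = 13/2, y = -2/2
x - y = 13/2 - -1 = 15/2

15/2


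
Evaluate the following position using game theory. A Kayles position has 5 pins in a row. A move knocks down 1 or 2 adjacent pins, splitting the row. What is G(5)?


Kayles: a move removes 1 or 2 adjacent pins from a contiguous row.
Removing pins from a row of k leaves two independent rows (a, b) with a + b = k - 1 (one pin) or a + b = k - 2 (two pins); an end removal gives a = 0.
By Sprague-Grundy, G(k) = mex{ G(a) XOR G(b) } over all these splits. G(0) = 0.
G(1): splits (0,0):0^0=0 -> mex({0}) = 1
G(2): splits (0,1):0^1=1 (0,0):0^0=0 -> mex({0, 1}) = 2
G(3): splits (0,2):0^2=2 (1,1):1^1=0 (0,1):0^1=1 -> mex({0, 1, 2}) = 3
G(4): splits (0,3):0^3=3 (1,2):1^2=3 (0,2):0^2=2 (1,1):1^1=0 -> mex({0, 2, 3}) = 1
G(5): splits (0,4):0^1=1 (1,3):1^3=2 (2,2):2^2=0 (0,3):0^3=3 (1,2):1^2=3 -> mex({0, 1, 2, 3}) = 4
Therefore G(5) = 4.

4


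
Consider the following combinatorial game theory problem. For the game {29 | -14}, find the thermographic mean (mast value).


Game = {29 | -14}, a switch {a | b} with numbers a > b.
Its thermograph has left wall a - t and right wall b + t, which meet at t = (a - b)/2, where both equal (a + b)/2. So the mast (mean value) is at (a + b)/2.
Mean = (29 + (-14))/2 = 15/2 = 15/2

15/2


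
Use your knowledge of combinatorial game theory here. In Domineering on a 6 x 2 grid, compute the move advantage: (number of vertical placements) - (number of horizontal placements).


Board is 6 x 2 (rows x cols).
Left (vertical) placements: (rows-1) * cols = 5 * 2 = 10
Right (horizontal) placements: rows * (cols-1) = 6 * 1 = 6
Advantage = Left - Right = 10 - 6 = 4

4


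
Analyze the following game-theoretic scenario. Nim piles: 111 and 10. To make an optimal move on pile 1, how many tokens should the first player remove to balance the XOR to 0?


Piles: 111 and 10
Current XOR: 111 XOR 10 = 101 (non-zero, so this is an N-position).
To make the XOR zero, we need to find a move that balances the piles.
For pile 1 (size 111): target = 111 XOR 101 = 10
We reduce pile 1 from 111 to 10.
Tokens removed: 111 - 10 = 101
Verification: 10 XOR 10 = 0

101


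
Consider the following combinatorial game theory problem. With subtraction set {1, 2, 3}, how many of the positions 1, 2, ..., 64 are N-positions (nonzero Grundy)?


Subtraction set S = {1, 2, 3}, so G(n) = n mod 4.
G(n) = 0 when n is a multiple of 4.
Multiples of 4 in [1, 64]: 16
N-positions (nonzero Grundy) = 64 - 16 = 48

48


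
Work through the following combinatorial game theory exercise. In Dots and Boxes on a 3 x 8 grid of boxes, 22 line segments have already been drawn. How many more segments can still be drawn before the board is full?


Grid: 3 x 8 boxes, i.e. 4 rows and 9 columns of dots.
Horizontal edges: (rows + 1) * cols = 4 * 8 = 32
Vertical edges: rows * (cols + 1) = 3 * 9 = 27
Total edges: 32 + 27 = 59
Edges drawn: 22
Remaining: 59 - 22 = 37

37


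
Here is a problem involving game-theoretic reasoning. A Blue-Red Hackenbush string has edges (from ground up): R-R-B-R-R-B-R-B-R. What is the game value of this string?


Edges (from ground): R-R-B-R-R-B-R-B-R
By Berlekamp's sign-expansion rule, a Blue-Red Hackenbush stalk has the value of the surreal number whose sign sequence is the edge sequence with B -> + and R -> -.
Sign sequence: --+--+-+-
Trace the sign expansion in the surreal number tree, starting from 0:
Edge 1: R (sign -) -> bounds (-inf, 0), value = -1
Edge 2: R (sign -) -> bounds (-inf, -1), value = -2
Edge 3: B (sign +) -> bounds (-2, -1), value = -3/2
Edge 4: R (sign -) -> bounds (-2, -3/2), value = -7/4
Edge 5: R (sign -) -> bounds (-2, -7/4), value = -15/8
Edge 6: B (sign +) -> bounds (-15/8, -7/4), value = -29/16
Edge 7: R (sign -) -> bounds (-15/8, -29/16), value = -59/32
Edge 8: B (sign +) -> bounds (-59/32, -29/16), value = -117/64
Edge 9: R (sign -) -> bounds (-59/32, -117/64), value = -235/128
Game value = -235/128

-235/128


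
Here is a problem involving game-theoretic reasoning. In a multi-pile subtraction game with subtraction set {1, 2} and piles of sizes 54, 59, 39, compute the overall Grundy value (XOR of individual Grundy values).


Subtraction set: {1, 2}
For this subtraction set, G(n) = n mod 3 (period = max + 1 = 3).
Pile 1 (size 54): G(54) = 54 mod 3 = 0
Pile 2 (size 59): G(59) = 59 mod 3 = 2
Pile 3 (size 39): G(39) = 39 mod 3 = 0
Total Grundy value = XOR of all: 0 XOR 2 XOR 0 = 2

2


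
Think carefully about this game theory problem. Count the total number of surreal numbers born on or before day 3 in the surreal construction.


Day 0: {|} = 0 is born. Count = 1.
Day n: the number of surreal numbers born by day n is 2^(n+1) - 1.
By day 0: 2^1 - 1 = 1
By day 1: 2^2 - 1 = 3
By day 2: 2^3 - 1 = 7
By day 3: 2^4 - 1 = 15
By day 3: 15 surreal numbers.

15


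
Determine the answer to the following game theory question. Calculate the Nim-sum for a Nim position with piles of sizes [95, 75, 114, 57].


We need the XOR (exclusive or) of all pile sizes.
After XOR-ing pile 1 (size 95): 0 XOR 95 = 95
After XOR-ing pile 2 (size 75): 95 XOR 75 = 20
After XOR-ing pile 3 (size 114): 20 XOR 114 = 102
After XOR-ing pile 4 (size 57): 102 XOR 57 = 95
The Nim-value of this position is 95.

95


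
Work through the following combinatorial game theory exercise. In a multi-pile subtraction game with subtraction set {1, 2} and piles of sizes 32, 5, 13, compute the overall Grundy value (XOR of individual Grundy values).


Subtraction set: {1, 2}
For this subtraction set, G(n) = n mod 3 (period = max + 1 = 3).
Pile 1 (size 32): G(32) = 32 mod 3 = 2
Pile 2 (size 5): G(5) = 5 mod 3 = 2
Pile 3 (size 13): G(13) = 13 mod 3 = 1
Total Grundy value = XOR of all: 2 XOR 2 XOR 1 = 1

1


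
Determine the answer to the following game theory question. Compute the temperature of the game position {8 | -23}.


The game is {8 | -23}, a switch {a | b} with numbers a > b.
Cooling {a | b} by t gives {a - t | b + t}, which stops being hot when a - t = b + t, i.e. at t = (a - b)/2. So the temperature of a switch is (a - b)/2.
Temperature = (Left option - Right option) / 2
= (8 - (-23)) / 2
= 31 / 2
= 31/2

31/2


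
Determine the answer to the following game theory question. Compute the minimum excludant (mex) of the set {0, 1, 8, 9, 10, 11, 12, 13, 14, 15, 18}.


Set = {0, 1, 8, 9, 10, 11, 12, 13, 14, 15, 18}
0 is in the set.
1 is in the set.
2 is NOT in the set. This is the mex.
mex = 2

2


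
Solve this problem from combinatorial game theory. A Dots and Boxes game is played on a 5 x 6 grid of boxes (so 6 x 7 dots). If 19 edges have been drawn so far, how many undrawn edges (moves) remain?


Grid: 5 x 6 boxes, i.e. 6 rows and 7 columns of dots.
Horizontal edges: (rows + 1) * cols = 6 * 6 = 36
Vertical edges: rows * (cols + 1) = 5 * 7 = 35
Total edges: 36 + 35 = 71
Edges drawn: 19
Remaining: 71 - 19 = 52

52


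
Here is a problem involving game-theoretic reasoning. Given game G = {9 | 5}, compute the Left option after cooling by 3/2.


Original game: {9 | 5} (a switch {a | b} with a > b).
Cooling by t (for t below the temperature (a - b)/2 = 2) taxes each move by t: {a | b} cooled by t is {a - t | b + t}.
Cooling amount: t = 3/2
Cooled Left option: 9 - 3/2 = 15/2
Cooled Right option: 5 + 3/2 = 13/2
Cooled game: {15/2 | 13/2}
Left option = 15/2

15/2


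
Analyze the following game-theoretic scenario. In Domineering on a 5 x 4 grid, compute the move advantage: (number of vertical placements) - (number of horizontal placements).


Board is 5 x 4 (rows x cols).
Left (vertical) placements: (rows-1) * cols = 4 * 4 = 16
Right (horizontal) placements: rows * (cols-1) = 5 * 3 = 15
Advantage = Left - Right = 16 - 15 = 1

1


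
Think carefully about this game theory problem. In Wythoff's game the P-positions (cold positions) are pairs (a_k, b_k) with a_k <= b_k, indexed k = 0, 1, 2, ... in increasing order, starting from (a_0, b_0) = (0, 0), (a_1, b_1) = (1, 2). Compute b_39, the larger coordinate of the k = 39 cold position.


By Wythoff's theorem, a_k = floor(k * phi) and b_k = floor(k * phi^2) = a_k + k, where phi = (1 + sqrt(5))/2 is the golden ratio.
phi = (1 + sqrt(5))/2 = 1.618034
phi^2 = phi + 1 = 2.618034
k = 39
k * phi^2 = 39 * 2.618034 = 102.103326
b_39 = floor(k * phi^2) = 102 (check: a_39 + k = 63 + 39 = 102)

102


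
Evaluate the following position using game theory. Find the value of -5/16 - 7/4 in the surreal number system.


x = -5/16, y = 7/4
Converting to common denominator: 16
x = -5/16, y = 28/16
x - y = -5/16 - 7/4 = -33/16

-33/16


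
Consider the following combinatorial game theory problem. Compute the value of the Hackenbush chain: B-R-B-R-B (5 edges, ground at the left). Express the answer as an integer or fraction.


Edges (from ground): B-R-B-R-B
By Berlekamp's sign-expansion rule, a Blue-Red Hackenbush stalk has the value of the surreal number whose sign sequence is the edge sequence with B -> + and R -> -.
Sign sequence: +-+-+
Trace the sign expansion in the surreal number tree, starting from 0:
Edge 1: B (sign +) -> bounds (0, +inf), value = 1
Edge 2: R (sign -) -> bounds (0, 1), value = 1/2
Edge 3: B (sign +) -> bounds (1/2, 1), value = 3/4
Edge 4: R (sign -) -> bounds (1/2, 3/4), value = 5/8
Edge 5: B (sign +) -> bounds (5/8, 3/4), value = 11/16
Game value = 11/16

11/16


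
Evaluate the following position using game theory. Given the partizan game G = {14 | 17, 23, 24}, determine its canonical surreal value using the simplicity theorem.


Left options: {14}, max = 14
Right options: {17, 23, 24}, min = 17
All options are numbers and max(Left) < min(Right), so by the simplicity theorem the value is the simplest (earliest-born) number strictly between 14 and 17.
Integers 15 through 16 all lie strictly between 14 and 17.
Among integers, the simplest (lowest birthday = smallest |n|; 0 is born on day 0, +-n on day n) is 15.
No non-integer in the interval can be simpler: if x is a non-integer in the interval, then floor(x) or ceil(x) also lies in the interval (the interval contains an integer), and both are proper prefixes of x's sign expansion, i.e. born earlier. So the game value is 15.
Game value = 15

15


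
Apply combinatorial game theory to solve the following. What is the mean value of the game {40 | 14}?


Game = {40 | 14}, a switch {a | b} with numbers a > b.
Its thermograph has left wall a - t and right wall b + t, which meet at t = (a - b)/2, where both equal (a + b)/2. So the mast (mean value) is at (a + b)/2.
Mean = (40 + (14))/2 = 54/2 = 27

27


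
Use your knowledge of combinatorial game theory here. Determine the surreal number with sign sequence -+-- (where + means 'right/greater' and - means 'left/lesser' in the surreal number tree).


Sign expansion: -+--
Rule: track bounds (lo, hi), initially (-inf, +inf). On '+', the current value becomes lo and we move to the simplest number in (value, hi): value + 1 if hi = +inf, otherwise the midpoint (value + hi)/2. On '-', the current value becomes hi and we move to value - 1 if lo = -inf, otherwise the midpoint (lo + value)/2.
Start at 0.
Step 1: sign = -, move left. Bounds: (-inf, 0). Value = -1
Step 2: sign = +, move right. Bounds: (-1, 0). Value = -1/2
Step 3: sign = -, move left. Bounds: (-1, -1/2). Value = -3/4
Step 4: sign = -, move left. Bounds: (-1, -3/4). Value = -7/8
The surreal number with sign expansion -+-- is -7/8.

-7/8


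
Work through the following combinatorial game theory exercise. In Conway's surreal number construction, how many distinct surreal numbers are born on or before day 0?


Day 0: {|} = 0 is born. Count = 1.
Day n: the number of surreal numbers born by day n is 2^(n+1) - 1.
By day 0: 2^1 - 1 = 1
By day 0: 1 surreal numbers.

1


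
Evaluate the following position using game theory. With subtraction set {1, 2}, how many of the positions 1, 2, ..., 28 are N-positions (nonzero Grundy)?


Subtraction set S = {1, 2}, so G(n) = n mod 3.
G(n) = 0 when n is a multiple of 3.
Multiples of 3 in [1, 28]: 9
N-positions (nonzero Grundy) = 28 - 9 = 19

19


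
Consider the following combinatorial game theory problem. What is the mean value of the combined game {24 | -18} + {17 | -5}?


G1 = {24 | -18}, G2 = {17 | -5}
Each is a switch {a | b} with numbers a > b; its mean value is (a + b)/2, and mean value is additive over game sums: m(G1 + G2) = m(G1) + m(G2).
Mean of G1 = (24 + (-18))/2 = 6/2 = 3
Mean of G2 = (17 + (-5))/2 = 12/2 = 6
Mean of G1 + G2 = 3 + 6 = 9

9


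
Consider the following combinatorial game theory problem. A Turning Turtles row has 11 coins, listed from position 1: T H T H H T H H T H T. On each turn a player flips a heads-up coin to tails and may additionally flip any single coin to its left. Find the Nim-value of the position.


Coins: T H T H H T H H T H T
Key fact: a single head at position k behaves exactly like a Nim heap of size k (turning it to T and optionally flipping a coin at j < k corresponds to moving the heap from k to j, or to 0), and heads combine as a disjunctive sum (two heads at the same place would cancel, matching j XOR j = 0). So the Nim-value is the XOR of the 1-indexed positions of the heads.
Face-up positions (1-indexed): [2, 4, 5, 7, 8, 10]
XOR 0 with 2: 0 XOR 2 = 2
XOR 2 with 4: 2 XOR 4 = 6
XOR 6 with 5: 6 XOR 5 = 3
XOR 3 with 7: 3 XOR 7 = 4
XOR 4 with 8: 4 XOR 8 = 12
XOR 12 with 10: 12 XOR 10 = 6
Nim-value = 6

6


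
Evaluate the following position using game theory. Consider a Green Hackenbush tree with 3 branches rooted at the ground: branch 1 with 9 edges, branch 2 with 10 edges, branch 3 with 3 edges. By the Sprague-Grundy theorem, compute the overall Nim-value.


The tree has 3 branches from the ground vertex.
In Green Hackenbush, the Nim-value of a simple path of length k is k.
Branch 1: length 9, Nim-value = 9
Branch 2: length 10, Nim-value = 10
Branch 3: length 3, Nim-value = 3
Total Nim-value = XOR of all branch values:
0 XOR 9 = 9
9 XOR 10 = 3
3 XOR 3 = 0
Nim-value of the tree = 0

0


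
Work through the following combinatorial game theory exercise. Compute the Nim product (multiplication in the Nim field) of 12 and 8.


Nim multiplication is bilinear over XOR: (u XOR v) * w = (u*w) XOR (v*w).
So we split each operand into its bit components and XOR the pairwise Nim products.
12 = 4 + 8 (as XOR of powers of 2).
8 = 8 (as XOR of powers of 2).
Using the standard Nim-product table on single bits:
  2*2 = 3,   2*4 = 8,   2*8 = 12,
  4*4 = 6,   4*8 = 11,  8*8 = 13,
and  1*x = x (identity), k*l = l*k (commutative).
Pairwise Nim products:
  4 * 8 = 11
  8 * 8 = 13
XOR them: 11 XOR 13 = 6.
Result: 12 * 8 = 6 (in Nim).

6


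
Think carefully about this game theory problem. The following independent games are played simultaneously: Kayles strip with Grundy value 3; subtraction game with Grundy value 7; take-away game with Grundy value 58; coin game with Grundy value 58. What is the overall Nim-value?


By the Sprague-Grundy theorem, the Grundy value of a sum of games is the XOR of individual Grundy values.
Kayles strip: Grundy value = 3. Running XOR: 0 XOR 3 = 3
subtraction game: Grundy value = 7. Running XOR: 3 XOR 7 = 4
take-away game: Grundy value = 58. Running XOR: 4 XOR 58 = 62
coin game: Grundy value = 58. Running XOR: 62 XOR 58 = 4
The combined Grundy value is 4.

4


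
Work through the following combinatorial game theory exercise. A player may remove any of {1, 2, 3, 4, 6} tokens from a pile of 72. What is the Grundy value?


The subtraction set is S = {1, 2, 3, 4, 6}.
G(k) = mex{ G(k - s) : s in S, s <= k }. We compute iteratively: G(0) = 0.
G(1) = mex({0}) = 1
G(2) = mex({0, 1}) = 2
G(3) = mex({0, 1, 2}) = 3
G(4) = mex({0, 1, 2, 3}) = 4
G(5) = mex({1, 2, 3, 4}) = 0
G(6) = mex({0, 2, 3, 4}) = 1
G(7) = mex({0, 1, 3, 4}) = 2
G(8) = mex({0, 1, 2, 4}) = 3
G(9) = mex({0, 1, 2, 3}) = 4
G(10) = mex({1, 2, 3, 4}) = 0
Observe that G(5)..G(10) = 0, 1, 2, 3, 4, 0 repeats G(0)..G(5) = 0, 1, 2, 3, 4, 0.
For k >= max(S) = 6, G(k) is determined by the previous 6 values G(k-6)..G(k-1); a window of 6 consecutive values has recurred shifted by 5, so by induction G(k + 5) = G(k) for all k >= 0: the sequence is periodic from the start with period 5.
One period: G(0..4) = 0, 1, 2, 3, 4.
72 mod 5 = 2, so G(72) = G(2) = 2.

2


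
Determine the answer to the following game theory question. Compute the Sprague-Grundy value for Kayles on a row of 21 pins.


Kayles: a move removes 1 or 2 adjacent pins from a contiguous row.
Removing pins from a row of k leaves two independent rows (a, b) with a + b = k - 1 (one pin) or a + b = k - 2 (two pins); an end removal gives a = 0.
By Sprague-Grundy, G(k) = mex{ G(a) XOR G(b) } over all these splits. G(0) = 0.
G(1): splits (0,0):0^0=0 -> mex({0}) = 1
G(2): splits (0,1):0^1=1 (0,0):0^0=0 -> mex({0, 1}) = 2
G(3): splits (0,2):0^2=2 (1,1):1^1=0 (0,1):0^1=1 -> mex({0, 1, 2}) = 3
G(4): splits (0,3):0^3=3 (1,2):1^2=3 (0,2):0^2=2 (1,1):1^1=0 -> mex({0, 2, 3}) = 1
G(5): splits (0,4):0^1=1 (1,3):1^3=2 (2,2):2^2=0 (0,3):0^3=3 (1,2):1^2=3 -> mex({0, 1, 2, 3}) = 4
G(6) = mex({0, 1, 2, 4}) = 3
G(7) = mex({0, 1, 3, 4, 5}) = 2
G(8) = mex({0, 2, 3, 5, 6}) = 1
G(9) = mex({0, 1, 2, 3, 6, 7}) = 4
G(10) = mex({0, 1, 3, 4, 5, 7}) = 2
G(11) = mex({0, 1, 2, 3, 4, 5}) = 6
G(12) = mex({0, 1, 2, 3, 5, 6, 7}) = 4
G(13) = mex({0, 2, 3, 4, 6, 7}) = 1
G(14) = mex({0, 1, 4, 5, 6, 7}) = 2
G(15) = mex({0, 1, 2, 3, 4, 5, 6}) = 7
G(16) = mex({0, 2, 3, 5, 6, 7}) = 1
G(17) = mex({0, 1, 2, 3, 5, 6, 7}) = 4
G(18) = mex({0, 1, 2, 4, 5, 6}) = 3
G(19) = mex({0, 1, 3, 4, 5, 7}) = 2
G(20) = mex({0, 2, 3, 4, 5, 6, 7}) = 1
G(21) = mex({0, 1, 2, 3, 5, 6, 7}) = 4
Therefore G(21) = 4.

4


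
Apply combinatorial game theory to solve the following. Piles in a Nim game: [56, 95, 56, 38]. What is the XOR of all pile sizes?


We need the XOR (exclusive or) of all pile sizes.
After XOR-ing pile 1 (size 56): 0 XOR 56 = 56
After XOR-ing pile 2 (size 95): 56 XOR 95 = 103
After XOR-ing pile 3 (size 56): 103 XOR 56 = 95
After XOR-ing pile 4 (size 38): 95 XOR 38 = 121
The Nim-value of this position is 121.

121


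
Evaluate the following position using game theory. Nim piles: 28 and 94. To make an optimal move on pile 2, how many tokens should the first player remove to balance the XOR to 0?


Piles: 28 and 94
Current XOR: 28 XOR 94 = 66 (non-zero, so this is an N-position).
To make the XOR zero, we need to find a move that balances the piles.
For pile 2 (size 94): target = 94 XOR 66 = 28
We reduce pile 2 from 94 to 28.
Tokens removed: 94 - 28 = 66
Verification: 28 XOR 28 = 0

66


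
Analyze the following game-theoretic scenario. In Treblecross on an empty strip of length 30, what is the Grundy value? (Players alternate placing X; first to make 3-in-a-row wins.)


Treblecross: place X on empty cells; 3-in-a-row wins.
Playing within two cells of an existing X lets the opponent win at once, so sensible play treats the cells i-2..i+2 around each X as dead. The player left with no safe cell loses, so this is a normal-play take-away game on strips of safe cells.
Placing X at cell i (0-indexed) of a strip of k safe cells leaves independent strips of sizes max(0, i-2) and max(0, k-i-3). Hence G(k) = mex{ G(max(0,i-2)) XOR G(max(0,k-i-3)) : 0 <= i < k }, with G(0) = 0.
G(1): splits (0,0):0^0=0 -> mex({0}) = 1
G(2): splits (0,0):0^0=0 -> mex({0}) = 1
G(3): splits (0,0):0^0=0 -> mex({0}) = 1
G(4): splits (0,1):0^1=1 (0,0):0^0=0 -> mex({0, 1}) = 2
G(5): splits (0,2):0^1=1 (0,1):0^1=1 (0,0):0^0=0 -> mex({0, 1}) = 2
G(6) = mex({1}) = 0
G(7) = mex({0, 1, 2}) = 3
G(8) = mex({0, 1, 2}) = 3
G(9) = mex({0, 2}) = 1
G(10) = mex({0, 2, 3}) = 1
G(11) = mex({0, 3}) = 1
G(12) = mex({1, 3}) = 0
G(13) = mex({0, 1, 2, 3}) = 4
G(14) = mex({0, 1, 2}) = 3
G(15) = mex({0, 1, 2}) = 3
G(16) = mex({0, 1, 2, 4}) = 3
G(17) = mex({0, 1, 3, 4}) = 2
G(18) = mex({0, 1, 3, 4}) = 2
G(19) = mex({0, 1, 3, 5}) = 2
G(20) = mex({0, 1, 2, 3, 5}) = 4
G(21) = mex({0, 1, 2, 3, 5}) = 4
G(22) = mex({1, 2, 6}) = 0
G(23) = mex({0, 1, 2, 3, 4, 6}) = 5
G(24) = mex({0, 1, 2, 3, 4}) = 5
G(25) = mex({0, 1, 3, 4, 7}) = 2
G(26) = mex({0, 1, 3, 4, 5, 7}) = 2
G(27) = mex({0, 1, 3, 5}) = 2
G(28) = mex({0, 1, 2, 5}) = 3
G(29) = mex({0, 1, 2, 4, 5, 6}) = 3
G(30) = mex({1, 2, 4, 6}) = 0
Therefore G(30) = 0.

0


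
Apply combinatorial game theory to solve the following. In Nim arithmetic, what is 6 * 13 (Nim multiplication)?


Nim multiplication is bilinear over XOR: (u XOR v) * w = (u*w) XOR (v*w).
So we split each operand into its bit components and XOR the pairwise Nim products.
6 = 2 + 4 (as XOR of powers of 2).
13 = 1 + 4 + 8 (as XOR of powers of 2).
Using the standard Nim-product table on single bits:
  2*2 = 3,   2*4 = 8,   2*8 = 12,
  4*4 = 6,   4*8 = 11,  8*8 = 13,
and  1*x = x (identity), k*l = l*k (commutative).
Pairwise Nim products:
  2 * 1 = 2
  2 * 4 = 8
  2 * 8 = 12
  4 * 1 = 4
  4 * 4 = 6
  4 * 8 = 11
XOR them: 2 XOR 8 XOR 12 XOR 4 XOR 6 XOR 11 = 15.
Result: 6 * 13 = 15 (in Nim).

15


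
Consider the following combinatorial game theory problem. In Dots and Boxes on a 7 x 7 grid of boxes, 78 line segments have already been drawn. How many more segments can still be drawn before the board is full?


Grid: 7 x 7 boxes, i.e. 8 rows and 8 columns of dots.
Horizontal edges: (rows + 1) * cols = 8 * 7 = 56
Vertical edges: rows * (cols + 1) = 7 * 8 = 56
Total edges: 56 + 56 = 112
Edges drawn: 78
Remaining: 112 - 78 = 34

34


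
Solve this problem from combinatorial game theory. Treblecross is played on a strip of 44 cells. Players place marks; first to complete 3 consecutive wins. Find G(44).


Treblecross: place X on empty cells; 3-in-a-row wins.
Playing within two cells of an existing X lets the opponent win at once, so sensible play treats the cells i-2..i+2 around each X as dead. The player left with no safe cell loses, so this is a normal-play take-away game on strips of safe cells.
Placing X at cell i (0-indexed) of a strip of k safe cells leaves independent strips of sizes max(0, i-2) and max(0, k-i-3). Hence G(k) = mex{ G(max(0,i-2)) XOR G(max(0,k-i-3)) : 0 <= i < k }, with G(0) = 0.
G(1): splits (0,0):0^0=0 -> mex({0}) = 1
G(2): splits (0,0):0^0=0 -> mex({0}) = 1
G(3): splits (0,0):0^0=0 -> mex({0}) = 1
G(4): splits (0,1):0^1=1 (0,0):0^0=0 -> mex({0, 1}) = 2
G(5): splits (0,2):0^1=1 (0,1):0^1=1 (0,0):0^0=0 -> mex({0, 1}) = 2
G(6) = mex({1}) = 0
G(7) = mex({0, 1, 2}) = 3
G(8) = mex({0, 1, 2}) = 3
G(9) = mex({0, 2}) = 1
G(10) = mex({0, 2, 3}) = 1
G(11) = mex({0, 3}) = 1
G(12) = mex({1, 3}) = 0
G(13) = mex({0, 1, 2, 3}) = 4
G(14) = mex({0, 1, 2}) = 3
G(15) = mex({0, 1, 2}) = 3
G(16) = mex({0, 1, 2, 4}) = 3
G(17) = mex({0, 1, 3, 4}) = 2
G(18) = mex({0, 1, 3, 4}) = 2
G(19) = mex({0, 1, 3, 5}) = 2
G(20) = mex({0, 1, 2, 3, 5}) = 4
G(21) = mex({0, 1, 2, 3, 5}) = 4
G(22) = mex({1, 2, 6}) = 0
G(23) = mex({0, 1, 2, 3, 4, 6}) = 5
G(24) = mex({0, 1, 2, 3, 4}) = 5
G(25) = mex({0, 1, 3, 4, 7}) = 2
G(26) = mex({0, 1, 3, 4, 5, 7}) = 2
G(27) = mex({0, 1, 3, 5}) = 2
G(28) = mex({0, 1, 2, 5}) = 3
G(29) = mex({0, 1, 2, 4, 5, 6}) = 3
G(30) = mex({1, 2, 4, 6}) = 0
G(31) = mex({0, 1, 2, 3, 4, 6}) = 5
G(32) = mex({1, 2, 3, 4, 7}) = 0
G(33) = mex({0, 3, 7}) = 1
G(34) = mex({0, 2, 3, 5, 7}) = 1
G(35) = mex({0, 2, 3, 5, 6}) = 1
G(36) = mex({0, 1, 2, 5, 6}) = 3
G(37) = mex({0, 1, 2, 4, 5, 6}) = 3
G(38) = mex({0, 1, 2, 4}) = 3
G(39) = mex({0, 1, 2, 3, 4, 7}) = 5
G(40) = mex({0, 1, 2, 3, 4, 5, 7}) = 6
G(41) = mex({0, 1, 2, 3, 5, 7}) = 4
G(42) = mex({0, 1, 2, 3, 5, 6, 7}) = 4
G(43) = mex({0, 2, 3, 5, 6}) = 1
G(44) = mex({1, 2, 3, 4, 5, 6}) = 0
Therefore G(44) = 0.

0


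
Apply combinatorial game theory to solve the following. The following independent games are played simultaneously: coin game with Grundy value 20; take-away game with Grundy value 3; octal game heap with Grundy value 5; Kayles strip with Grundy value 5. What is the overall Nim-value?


By the Sprague-Grundy theorem, the Grundy value of a sum of games is the XOR of individual Grundy values.
coin game: Grundy value = 20. Running XOR: 0 XOR 20 = 20
take-away game: Grundy value = 3. Running XOR: 20 XOR 3 = 23
octal game heap: Grundy value = 5. Running XOR: 23 XOR 5 = 18
Kayles strip: Grundy value = 5. Running XOR: 18 XOR 5 = 23
The combined Grundy value is 23.

23


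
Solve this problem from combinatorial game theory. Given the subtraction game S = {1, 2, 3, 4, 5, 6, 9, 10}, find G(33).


The subtraction set is S = {1, 2, 3, 4, 5, 6, 9, 10}.
G(k) = mex{ G(k - s) : s in S, s <= k }. We compute iteratively: G(0) = 0.
G(1) = mex({0}) = 1
G(2) = mex({0, 1}) = 2
G(3) = mex({0, 1, 2}) = 3
G(4) = mex({0, 1, 2, 3}) = 4
G(5) = mex({0, 1, 2, 3, 4}) = 5
G(6) = mex({0, 1, 2, 3, 4, 5}) = 6
G(7) = mex({1, 2, 3, 4, 5, 6}) = 0
G(8) = mex({0, 2, 3, 4, 5, 6}) = 1
G(9) = mex({0, 1, 3, 4, 5, 6}) = 2
G(10) = mex({0, 1, 2, 4, 5, 6}) = 3
G(11) = mex({0, 1, 2, 3, 5, 6}) = 4
G(12) = mex({0, 1, 2, 3, 4, 6}) = 5
G(13) = mex({0, 1, 2, 3, 4, 5}) = 6
G(14) = mex({1, 2, 3, 4, 5, 6}) = 0
G(15) = mex({0, 2, 3, 4, 5, 6}) = 1
G(16) = mex({0, 1, 3, 4, 5, 6}) = 2
Observe that G(7)..G(16) = 0, 1, 2, 3, 4, 5, 6, 0, 1, 2 repeats G(0)..G(9) = 0, 1, 2, 3, 4, 5, 6, 0, 1, 2.
For k >= max(S) = 10, G(k) is determined by the previous 10 values G(k-10)..G(k-1); a window of 10 consecutive values has recurred shifted by 7, so by induction G(k + 7) = G(k) for all k >= 0: the sequence is periodic from the start with period 7.
One period: G(0..6) = 0, 1, 2, 3, 4, 5, 6.
33 mod 7 = 5, so G(33) = G(5) = 5.

5


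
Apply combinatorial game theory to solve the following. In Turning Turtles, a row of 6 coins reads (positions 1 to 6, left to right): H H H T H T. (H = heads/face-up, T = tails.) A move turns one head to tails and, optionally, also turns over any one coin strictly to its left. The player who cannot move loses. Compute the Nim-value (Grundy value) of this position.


Coins: H H H T H T
Key fact: a single head at position k behaves exactly like a Nim heap of size k (turning it to T and optionally flipping a coin at j < k corresponds to moving the heap from k to j, or to 0), and heads combine as a disjunctive sum (two heads at the same place would cancel, matching j XOR j = 0). So the Nim-value is the XOR of the 1-indexed positions of the heads.
Face-up positions (1-indexed): [1, 2, 3, 5]
XOR 0 with 1: 0 XOR 1 = 1
XOR 1 with 2: 1 XOR 2 = 3
XOR 3 with 3: 3 XOR 3 = 0
XOR 0 with 5: 0 XOR 5 = 5
Nim-value = 5

5


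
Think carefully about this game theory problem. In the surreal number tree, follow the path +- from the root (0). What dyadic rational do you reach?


Sign expansion: +-
Rule: track bounds (lo, hi), initially (-inf, +inf). On '+', the current value becomes lo and we move to the simplest number in (value, hi): value + 1 if hi = +inf, otherwise the midpoint (value + hi)/2. On '-', the current value becomes hi and we move to value - 1 if lo = -inf, otherwise the midpoint (lo + value)/2.
Start at 0.
Step 1: sign = +, move right. Bounds: (0, +inf). Value = 1
Step 2: sign = -, move left. Bounds: (0, 1). Value = 1/2
The surreal number with sign expansion +- is 1/2.

1/2


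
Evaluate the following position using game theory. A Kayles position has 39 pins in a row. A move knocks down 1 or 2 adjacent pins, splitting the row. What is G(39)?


Kayles: a move removes 1 or 2 adjacent pins from a contiguous row.
Removing pins from a row of k leaves two independent rows (a, b) with a + b = k - 1 (one pin) or a + b = k - 2 (two pins); an end removal gives a = 0.
By Sprague-Grundy, G(k) = mex{ G(a) XOR G(b) } over all these splits. G(0) = 0.
G(1): splits (0,0):0^0=0 -> mex({0}) = 1
G(2): splits (0,1):0^1=1 (0,0):0^0=0 -> mex({0, 1}) = 2
G(3): splits (0,2):0^2=2 (1,1):1^1=0 (0,1):0^1=1 -> mex({0, 1, 2}) = 3
G(4): splits (0,3):0^3=3 (1,2):1^2=3 (0,2):0^2=2 (1,1):1^1=0 -> mex({0, 2, 3}) = 1
G(5): splits (0,4):0^1=1 (1,3):1^3=2 (2,2):2^2=0 (0,3):0^3=3 (1,2):1^2=3 -> mex({0, 1, 2, 3}) = 4
G(6) = mex({0, 1, 2, 4}) = 3
G(7) = mex({0, 1, 3, 4, 5}) = 2
G(8) = mex({0, 2, 3, 5, 6}) = 1
G(9) = mex({0, 1, 2, 3, 6, 7}) = 4
G(10) = mex({0, 1, 3, 4, 5, 7}) = 2
G(11) = mex({0, 1, 2, 3, 4, 5}) = 6
G(12) = mex({0, 1, 2, 3, 5, 6, 7}) = 4
G(13) = mex({0, 2, 3, 4, 6, 7}) = 1
G(14) = mex({0, 1, 4, 5, 6, 7}) = 2
G(15) = mex({0, 1, 2, 3, 4, 5, 6}) = 7
G(16) = mex({0, 2, 3, 5, 6, 7}) = 1
G(17) = mex({0, 1, 2, 3, 5, 6, 7}) = 4
G(18) = mex({0, 1, 2, 4, 5, 6}) = 3
G(19) = mex({0, 1, 3, 4, 5, 7}) = 2
G(20) = mex({0, 2, 3, 4, 5, 6, 7}) = 1
G(21) = mex({0, 1, 2, 3, 5, 6, 7}) = 4
G(22) = mex({0, 1, 2, 3, 4, 5, 7}) = 6
G(23) = mex({0, 1, 2, 3, 4, 5, 6}) = 7
G(24) = mex({0, 1, 2, 3, 5, 6, 7}) = 4
G(25) = mex({0, 2, 3, 4, 6, 7}) = 1
G(26) = mex({0, 1, 3, 4, 5, 6, 7}) = 2
G(27) = mex({0, 1, 2, 3, 4, 5, 6, 7}) = 8
G(28) = mex({0, 1, 2, 3, 4, 6, 7, 8}) = 5
G(29) = mex({0, 1, 2, 3, 5, 6, 7, 8, 9}) = 4
G(30) = mex({0, 1, 2, 3, 4, 5, 6, 9, 10}) = 7
G(31) = mex({0, 1, 3, 4, 5, 7, 10, 11}) = 2
G(32) = mex({0, 2, 3, 4, 5, 6, 7, 9, 11}) = 1
G(33) = mex({0, 1, 2, 3, 4, 5, 6, 7, 9, 12}) = 8
G(34) = mex({0, 1, 2, 3, 4, 5, 7, 8, 11, 12}) = 6
G(35) = mex({0, 1, 2, 3, 4, 5, 6, 8, 9, 10, 11}) = 7
G(36) = mex({0, 1, 2, 3, 5, 6, 7, 9, 10}) = 4
G(37) = mex({0, 2, 3, 4, 6, 7, 9, 10, 11, 12}) = 1
G(38) = mex({0, 1, 3, 4, 5, 6, 7, 9, 10, 11, 12}) = 2
G(39) = mex({0, 1, 2, 4, 5, 6, 7, 9, 10, 12, 14}) = 3
Therefore G(39) = 3.

3


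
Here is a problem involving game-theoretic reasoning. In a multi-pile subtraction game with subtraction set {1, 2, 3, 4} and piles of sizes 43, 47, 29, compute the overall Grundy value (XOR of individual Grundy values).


Subtraction set: {1, 2, 3, 4}
For this subtraction set, G(n) = n mod 5 (period = max + 1 = 5).
Pile 1 (size 43): G(43) = 43 mod 5 = 3
Pile 2 (size 47): G(47) = 47 mod 5 = 2
Pile 3 (size 29): G(29) = 29 mod 5 = 4
Total Grundy value = XOR of all: 3 XOR 2 XOR 4 = 5

5


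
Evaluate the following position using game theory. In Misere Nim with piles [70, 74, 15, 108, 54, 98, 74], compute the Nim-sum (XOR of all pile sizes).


We need the XOR (exclusive or) of all pile sizes.
After XOR-ing pile 1 (size 70): 0 XOR 70 = 70
After XOR-ing pile 2 (size 74): 70 XOR 74 = 12
After XOR-ing pile 3 (size 15): 12 XOR 15 = 3
After XOR-ing pile 4 (size 108): 3 XOR 108 = 111
After XOR-ing pile 5 (size 54): 111 XOR 54 = 89
After XOR-ing pile 6 (size 98): 89 XOR 98 = 59
After XOR-ing pile 7 (size 74): 59 XOR 74 = 113
The Nim-value of this position is 113.

113


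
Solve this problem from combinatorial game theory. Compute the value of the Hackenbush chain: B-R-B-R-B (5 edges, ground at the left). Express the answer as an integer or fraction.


Edges (from ground): B-R-B-R-B
By Berlekamp's sign-expansion rule, a Blue-Red Hackenbush stalk has the value of the surreal number whose sign sequence is the edge sequence with B -> + and R -> -.
Sign sequence: +-+-+
Trace the sign expansion in the surreal number tree, starting from 0:
Edge 1: B (sign +) -> bounds (0, +inf), value = 1
Edge 2: R (sign -) -> bounds (0, 1), value = 1/2
Edge 3: B (sign +) -> bounds (1/2, 1), value = 3/4
Edge 4: R (sign -) -> bounds (1/2, 3/4), value = 5/8
Edge 5: B (sign +) -> bounds (5/8, 3/4), value = 11/16
Game value = 11/16

11/16


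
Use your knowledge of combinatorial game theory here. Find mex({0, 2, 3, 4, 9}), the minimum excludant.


Set = {0, 2, 3, 4, 9}
0 is in the set.
1 is NOT in the set. This is the mex.
mex = 1

1


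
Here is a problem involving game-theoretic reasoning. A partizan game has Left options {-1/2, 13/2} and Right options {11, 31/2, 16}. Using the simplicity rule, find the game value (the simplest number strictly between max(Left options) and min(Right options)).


Left options: {-1/2, 13/2}, max = 13/2
Right options: {11, 31/2, 16}, min = 11
All options are numbers and max(Left) < min(Right), so by the simplicity theorem the value is the simplest (earliest-born) number strictly between 13/2 and 11.
Integers 7 through 10 all lie strictly between 13/2 and 11.
Among integers, the simplest (lowest birthday = smallest |n|; 0 is born on day 0, +-n on day n) is 7.
No non-integer in the interval can be simpler: if x is a non-integer in the interval, then floor(x) or ceil(x) also lies in the interval (the interval contains an integer), and both are proper prefixes of x's sign expansion, i.e. born earlier. So the game value is 7.
Game value = 7

7


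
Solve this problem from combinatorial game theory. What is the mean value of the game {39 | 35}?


Game = {39 | 35}, a switch {a | b} with numbers a > b.
Its thermograph has left wall a - t and right wall b + t, which meet at t = (a - b)/2, where both equal (a + b)/2. So the mast (mean value) is at (a + b)/2.
Mean = (39 + (35))/2 = 74/2 = 37

37


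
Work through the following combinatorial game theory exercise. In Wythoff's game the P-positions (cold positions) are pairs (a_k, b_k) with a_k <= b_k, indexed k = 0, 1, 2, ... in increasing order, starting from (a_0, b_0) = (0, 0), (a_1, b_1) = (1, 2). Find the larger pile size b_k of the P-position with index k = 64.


By Wythoff's theorem, a_k = floor(k * phi) and b_k = floor(k * phi^2) = a_k + k, where phi = (1 + sqrt(5))/2 is the golden ratio.
phi = (1 + sqrt(5))/2 = 1.618034
phi^2 = phi + 1 = 2.618034
k = 64
k * phi^2 = 64 * 2.618034 = 167.554175
b_64 = floor(k * phi^2) = 167 (check: a_64 + k = 103 + 64 = 167)

167


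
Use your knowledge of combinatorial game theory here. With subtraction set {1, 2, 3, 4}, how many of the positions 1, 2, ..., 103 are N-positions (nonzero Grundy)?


Subtraction set S = {1, 2, 3, 4}, so G(n) = n mod 5.
G(n) = 0 when n is a multiple of 5.
Multiples of 5 in [1, 103]: 20
N-positions (nonzero Grundy) = 103 - 20 = 83

83


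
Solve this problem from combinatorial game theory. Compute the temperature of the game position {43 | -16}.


The game is {43 | -16}, a switch {a | b} with numbers a > b.
Cooling {a | b} by t gives {a - t | b + t}, which stops being hot when a - t = b + t, i.e. at t = (a - b)/2. So the temperature of a switch is (a - b)/2.
Temperature = (Left option - Right option) / 2
= (43 - (-16)) / 2
= 59 / 2
= 59/2

59/2


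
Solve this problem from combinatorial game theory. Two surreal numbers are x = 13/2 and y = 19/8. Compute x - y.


x = 13/2, y = 19/8
Converting to common denominator: 8
x = 52/8, y = 19/8
x - y = 13/2 - 19/8 = 33/8

33/8


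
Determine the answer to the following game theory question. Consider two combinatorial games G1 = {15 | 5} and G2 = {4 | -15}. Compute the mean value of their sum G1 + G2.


G1 = {15 | 5}, G2 = {4 | -15}
Each is a switch {a | b} with numbers a > b; its mean value is (a + b)/2, and mean value is additive over game sums: m(G1 + G2) = m(G1) + m(G2).
Mean of G1 = (15 + (5))/2 = 20/2 = 10
Mean of G2 = (4 + (-15))/2 = -11/2 = -11/2
Mean of G1 + G2 = 10 + -11/2 = 9/2

9/2


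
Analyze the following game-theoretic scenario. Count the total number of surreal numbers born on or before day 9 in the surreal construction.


Day 0: {|} = 0 is born. Count = 1.
Day n: the number of surreal numbers born by day n is 2^(n+1) - 1.
By day 0: 2^1 - 1 = 1
By day 1: 2^2 - 1 = 3
By day 2: 2^3 - 1 = 7
By day 3: 2^4 - 1 = 15
By day 4: 2^5 - 1 = 31
By day 5: 2^6 - 1 = 63
By day 6: 2^7 - 1 = 127
By day 7: 2^8 - 1 = 255
By day 8: 2^9 - 1 = 511
By day 9: 2^10 - 1 = 1023
By day 9: 1023 surreal numbers.

1023


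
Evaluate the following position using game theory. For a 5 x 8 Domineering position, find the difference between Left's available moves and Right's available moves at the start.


Board is 5 x 8 (rows x cols).
Left (vertical) placements: (rows-1) * cols = 4 * 8 = 32
Right (horizontal) placements: rows * (cols-1) = 5 * 7 = 35
Advantage = Left - Right = 32 - 35 = -3

-3


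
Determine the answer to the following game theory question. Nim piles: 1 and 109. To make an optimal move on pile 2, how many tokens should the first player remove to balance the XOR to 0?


Piles: 1 and 109
Current XOR: 1 XOR 109 = 108 (non-zero, so this is an N-position).
To make the XOR zero, we need to find a move that balances the piles.
For pile 2 (size 109): target = 109 XOR 108 = 1
We reduce pile 2 from 109 to 1.
Tokens removed: 109 - 1 = 108
Verification: 1 XOR 1 = 0

108


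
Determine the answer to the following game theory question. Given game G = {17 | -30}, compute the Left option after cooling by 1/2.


Original game: {17 | -30} (a switch {a | b} with a > b).
Cooling by t (for t below the temperature (a - b)/2 = 47/2) taxes each move by t: {a | b} cooled by t is {a - t | b + t}.
Cooling amount: t = 1/2
Cooled Left option: 17 - 1/2 = 33/2
Cooled Right option: -30 + 1/2 = -59/2
Cooled game: {33/2 | -59/2}
Left option = 33/2

33/2
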